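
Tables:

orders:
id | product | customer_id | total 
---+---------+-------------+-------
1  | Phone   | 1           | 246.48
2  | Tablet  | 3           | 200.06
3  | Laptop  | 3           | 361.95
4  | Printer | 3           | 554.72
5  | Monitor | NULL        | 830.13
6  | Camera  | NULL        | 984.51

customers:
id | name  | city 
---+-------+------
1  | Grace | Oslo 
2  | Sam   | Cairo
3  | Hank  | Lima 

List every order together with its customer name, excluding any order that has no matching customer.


INNER JOIN keeps only orders rows whose customer_id matches an id in customers. Walk through each order:
  - order 1 (Phone): customer_id=1 -> matches Grace
  - order 2 (Tablet): customer_id=3 -> matches Hank
  - order 3 (Laptop): customer_id=3 -> matches Hank
  - order 4 (Printer): customer_id=3 -> matches Hank
  - order 5 (Monitor): customer_id=NULL, no match -> dropped
  - order 6 (Camera): customer_id=NULL, no match -> dropped
So 2 of 6 rows are dropped.

SQL:
SELECT a.product, b.name AS customer
FROM orders a
INNER JOIN customers b ON a.customer_id = b.id

Result:
product | customer
--------+---------
Phone   | Grace   
Tablet  | Hank    
Laptop  | Hank    
Printer | Hank    


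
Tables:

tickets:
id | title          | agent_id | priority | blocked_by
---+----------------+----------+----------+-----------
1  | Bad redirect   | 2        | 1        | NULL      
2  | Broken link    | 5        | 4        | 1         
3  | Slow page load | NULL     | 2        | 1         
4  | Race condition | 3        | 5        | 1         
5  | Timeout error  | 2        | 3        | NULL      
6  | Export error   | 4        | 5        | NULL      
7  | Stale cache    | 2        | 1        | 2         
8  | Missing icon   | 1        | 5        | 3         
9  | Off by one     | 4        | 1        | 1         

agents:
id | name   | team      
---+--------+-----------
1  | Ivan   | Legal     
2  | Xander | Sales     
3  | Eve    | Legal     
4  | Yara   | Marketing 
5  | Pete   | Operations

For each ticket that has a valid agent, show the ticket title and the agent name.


INNER JOIN keeps only tickets rows whose agent_id matches an id in agents. Walk through each ticket:
  - ticket 1 (Bad redirect): agent_id=2 -> matches Xander
  - ticket 2 (Broken link): agent_id=5 -> matches Pete
  - ticket 3 (Slow page load): agent_id=NULL, no match -> dropped
  - ticket 4 (Race condition): agent_id=3 -> matches Eve
  - ticket 5 (Timeout error): agent_id=2 -> matches Xander
  - ticket 6 (Export error): agent_id=4 -> matches Yara
  - ticket 7 (Stale cache): agent_id=2 -> matches Xander
  - ticket 8 (Missing icon): agent_id=1 -> matches Ivan
  - ticket 9 (Off by one): agent_id=4 -> matches Yara
So 1 of 9 rows is dropped.

SQL:
SELECT a.title, b.name AS agent
FROM tickets a
INNER JOIN agents b ON a.agent_id = b.id

Result:
title          | agent 
---------------+-------
Bad redirect   | Xander
Broken link    | Pete  
Race condition | Eve   
Timeout error  | Xander
Export error   | Yara  
Stale cache    | Xander
Missing icon   | Ivan  
Off by one     | Yara  


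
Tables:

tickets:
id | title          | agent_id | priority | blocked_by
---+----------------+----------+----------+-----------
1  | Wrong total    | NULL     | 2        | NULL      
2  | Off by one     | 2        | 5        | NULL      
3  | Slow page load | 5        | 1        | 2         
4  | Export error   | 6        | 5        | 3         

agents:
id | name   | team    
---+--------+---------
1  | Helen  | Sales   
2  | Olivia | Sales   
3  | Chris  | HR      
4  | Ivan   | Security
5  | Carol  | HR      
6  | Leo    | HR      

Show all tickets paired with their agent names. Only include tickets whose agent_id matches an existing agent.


INNER JOIN keeps only tickets rows whose agent_id matches an id in agents. Walk through each ticket:
  - ticket 1 (Wrong total): agent_id=NULL, no match -> dropped
  - ticket 2 (Off by one): agent_id=2 -> matches Olivia
  - ticket 3 (Slow page load): agent_id=5 -> matches Carol
  - ticket 4 (Export error): agent_id=6 -> matches Leo
So 1 of 4 rows is dropped.

SQL:
SELECT a.title, b.name AS agent
FROM tickets a
INNER JOIN agents b ON a.agent_id = b.id

Result:
title          | agent 
---------------+-------
Off by one     | Olivia
Slow page load | Carol 
Export error   | Leo   


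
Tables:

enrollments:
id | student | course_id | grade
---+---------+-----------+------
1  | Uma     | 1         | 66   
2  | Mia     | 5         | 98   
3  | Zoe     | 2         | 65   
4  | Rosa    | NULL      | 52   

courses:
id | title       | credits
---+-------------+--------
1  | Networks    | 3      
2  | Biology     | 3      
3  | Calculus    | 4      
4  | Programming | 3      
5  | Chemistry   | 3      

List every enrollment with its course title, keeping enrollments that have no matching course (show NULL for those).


LEFT JOIN keeps every row from enrollments (the left table); where course_id has no match in courses, the course columns become NULL. Walk through each enrollment:
  - enrollment 1 (Uma): course_id=1 -> matches Networks
  - enrollment 2 (Mia): course_id=5 -> matches Chemistry
  - enrollment 3 (Zoe): course_id=2 -> matches Biology
  - enrollment 4 (Rosa): course_id=NULL, no match -> kept with NULL
All 4 rows appear; 1 has NULL course.

SQL:
SELECT a.student, b.title AS course
FROM enrollments a
LEFT JOIN courses b ON a.course_id = b.id

Result:
student | course   
--------+----------
Uma     | Networks 
Mia     | Chemistry
Zoe     | Biology  
Rosa    | NULL     


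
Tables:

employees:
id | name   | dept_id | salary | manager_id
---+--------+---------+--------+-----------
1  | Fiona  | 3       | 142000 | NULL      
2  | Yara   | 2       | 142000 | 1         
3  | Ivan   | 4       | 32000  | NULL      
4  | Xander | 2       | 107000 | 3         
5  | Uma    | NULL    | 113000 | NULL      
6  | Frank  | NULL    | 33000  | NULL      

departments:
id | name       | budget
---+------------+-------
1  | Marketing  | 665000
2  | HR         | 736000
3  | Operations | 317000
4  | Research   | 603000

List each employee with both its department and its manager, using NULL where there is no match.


Two LEFT JOINs from the same base table employees: one to departments via dept_id, one to employees itself via manager_id. Both are LEFT so every employee is preserved.
Match against departments:
  - employee 1 (Fiona): dept_id=3 -> matches Operations
  - employee 2 (Yara): dept_id=2 -> matches HR
  - employee 3 (Ivan): dept_id=4 -> matches Research
  - employee 4 (Xander): dept_id=2 -> matches HR
  - employee 5 (Uma): dept_id=NULL, no match -> kept with NULL
  - employee 6 (Frank): dept_id=NULL, no match -> kept with NULL
Match against employees (self):
  - employee 1 (Fiona): manager_id=NULL -> NULL
  - employee 2 (Yara): manager_id=1 -> Fiona
  - employee 3 (Ivan): manager_id=NULL -> NULL
  - employee 4 (Xander): manager_id=3 -> Ivan
  - employee 5 (Uma): manager_id=NULL -> NULL
  - employee 6 (Frank): manager_id=NULL -> NULL

SQL:
SELECT a.name, b.name AS department, c.name AS manager
FROM employees a
LEFT JOIN departments b ON a.dept_id = b.id
LEFT JOIN employees c ON a.manager_id = c.id

Result:
name   | department | manager
-------+------------+--------
Fiona  | Operations | NULL   
Yara   | HR         | Fiona  
Ivan   | Research   | NULL   
Xander | HR         | Ivan   
Uma    | NULL       | NULL   
Frank  | NULL       | NULL   


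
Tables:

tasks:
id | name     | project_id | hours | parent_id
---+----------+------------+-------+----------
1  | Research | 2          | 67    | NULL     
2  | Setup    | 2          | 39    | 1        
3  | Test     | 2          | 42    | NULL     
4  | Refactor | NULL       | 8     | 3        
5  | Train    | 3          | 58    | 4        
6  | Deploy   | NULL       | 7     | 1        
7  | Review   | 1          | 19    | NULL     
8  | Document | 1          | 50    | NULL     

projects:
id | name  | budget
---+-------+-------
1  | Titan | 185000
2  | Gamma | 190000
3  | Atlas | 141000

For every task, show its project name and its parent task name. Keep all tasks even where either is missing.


Two LEFT JOINs from the same base table tasks: one to projects via project_id, one to tasks itself via parent_id. Both are LEFT so every task is preserved.
Match against projects:
  - task 1 (Research): project_id=2 -> matches Gamma
  - task 2 (Setup): project_id=2 -> matches Gamma
  - task 3 (Test): project_id=2 -> matches Gamma
  - task 4 (Refactor): project_id=NULL, no match -> kept with NULL
  - task 5 (Train): project_id=3 -> matches Atlas
  - task 6 (Deploy): project_id=NULL, no match -> kept with NULL
  - task 7 (Review): project_id=1 -> matches Titan
  - task 8 (Document): project_id=1 -> matches Titan
Match against tasks (self):
  - task 1 (Research): parent_id=NULL -> NULL
  - task 2 (Setup): parent_id=1 -> Research
  - task 3 (Test): parent_id=NULL -> NULL
  - task 4 (Refactor): parent_id=3 -> Test
  - task 5 (Train): parent_id=4 -> Refactor
  - task 6 (Deploy): parent_id=1 -> Research
  - task 7 (Review): parent_id=NULL -> NULL
  - task 8 (Document): parent_id=NULL -> NULL

SQL:
SELECT a.name, b.name AS project, c.name AS parent
FROM tasks a
LEFT JOIN projects b ON a.project_id = b.id
LEFT JOIN tasks c ON a.parent_id = c.id

Result:
name     | project | parent  
---------+---------+---------
Research | Gamma   | NULL    
Setup    | Gamma   | Research
Test     | Gamma   | NULL    
Refactor | NULL    | Test    
Train    | Atlas   | Refactor
Deploy   | NULL    | Research
Review   | Titan   | NULL    
Document | Titan   | NULL    


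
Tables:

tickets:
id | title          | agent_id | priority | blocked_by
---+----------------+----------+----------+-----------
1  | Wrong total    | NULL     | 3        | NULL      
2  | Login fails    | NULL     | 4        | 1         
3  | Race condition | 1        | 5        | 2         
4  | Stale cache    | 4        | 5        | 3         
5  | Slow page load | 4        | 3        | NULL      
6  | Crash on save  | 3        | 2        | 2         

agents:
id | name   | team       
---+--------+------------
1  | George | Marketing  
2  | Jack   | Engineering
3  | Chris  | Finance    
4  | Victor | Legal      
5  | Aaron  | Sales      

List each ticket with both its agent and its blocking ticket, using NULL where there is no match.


Two LEFT JOINs from the same base table tickets: one to agents via agent_id, one to tickets itself via blocked_by. Both are LEFT so every ticket is preserved.
Match against agents:
  - ticket 1 (Wrong total): agent_id=NULL, no match -> kept with NULL
  - ticket 2 (Login fails): agent_id=NULL, no match -> kept with NULL
  - ticket 3 (Race condition): agent_id=1 -> matches George
  - ticket 4 (Stale cache): agent_id=4 -> matches Victor
  - ticket 5 (Slow page load): agent_id=4 -> matches Victor
  - ticket 6 (Crash on save): agent_id=3 -> matches Chris
Match against tickets (self):
  - ticket 1 (Wrong total): blocked_by=NULL -> NULL
  - ticket 2 (Login fails): blocked_by=1 -> Wrong total
  - ticket 3 (Race condition): blocked_by=2 -> Login fails
  - ticket 4 (Stale cache): blocked_by=3 -> Race condition
  - ticket 5 (Slow page load): blocked_by=NULL -> NULL
  - ticket 6 (Crash on save): blocked_by=2 -> Login fails

SQL:
SELECT a.title, b.name AS agent, c.title AS blocked_by
FROM tickets a
LEFT JOIN agents b ON a.agent_id = b.id
LEFT JOIN tickets c ON a.blocked_by = c.id

Result:
title          | agent  | blocked_by    
---------------+--------+---------------
Wrong total    | NULL   | NULL          
Login fails    | NULL   | Wrong total   
Race condition | George | Login fails   
Stale cache    | Victor | Race condition
Slow page load | Victor | NULL          
Crash on save  | Chris  | Login fails   


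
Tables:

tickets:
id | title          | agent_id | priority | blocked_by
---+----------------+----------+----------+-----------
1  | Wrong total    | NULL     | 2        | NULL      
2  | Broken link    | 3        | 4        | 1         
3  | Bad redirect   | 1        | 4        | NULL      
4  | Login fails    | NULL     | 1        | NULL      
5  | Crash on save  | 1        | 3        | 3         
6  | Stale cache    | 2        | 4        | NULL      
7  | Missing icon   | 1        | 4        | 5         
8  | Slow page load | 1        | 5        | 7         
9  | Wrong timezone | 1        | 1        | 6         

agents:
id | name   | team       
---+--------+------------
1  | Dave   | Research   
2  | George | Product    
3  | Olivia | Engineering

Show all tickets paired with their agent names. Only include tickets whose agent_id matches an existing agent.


INNER JOIN keeps only tickets rows whose agent_id matches an id in agents. Walk through each ticket:
  - ticket 1 (Wrong total): agent_id=NULL, no match -> dropped
  - ticket 2 (Broken link): agent_id=3 -> matches Olivia
  - ticket 3 (Bad redirect): agent_id=1 -> matches Dave
  - ticket 4 (Login fails): agent_id=NULL, no match -> dropped
  - ticket 5 (Crash on save): agent_id=1 -> matches Dave
  - ticket 6 (Stale cache): agent_id=2 -> matches George
  - ticket 7 (Missing icon): agent_id=1 -> matches Dave
  - ticket 8 (Slow page load): agent_id=1 -> matches Dave
  - ticket 9 (Wrong timezone): agent_id=1 -> matches Dave
So 2 of 9 rows are dropped.

SQL:
SELECT a.title, b.name AS agent
FROM tickets a
INNER JOIN agents b ON a.agent_id = b.id

Result:
title          | agent 
---------------+-------
Broken link    | Olivia
Bad redirect   | Dave  
Crash on save  | Dave  
Stale cache    | George
Missing icon   | Dave  
Slow page load | Dave  
Wrong timezone | Dave  


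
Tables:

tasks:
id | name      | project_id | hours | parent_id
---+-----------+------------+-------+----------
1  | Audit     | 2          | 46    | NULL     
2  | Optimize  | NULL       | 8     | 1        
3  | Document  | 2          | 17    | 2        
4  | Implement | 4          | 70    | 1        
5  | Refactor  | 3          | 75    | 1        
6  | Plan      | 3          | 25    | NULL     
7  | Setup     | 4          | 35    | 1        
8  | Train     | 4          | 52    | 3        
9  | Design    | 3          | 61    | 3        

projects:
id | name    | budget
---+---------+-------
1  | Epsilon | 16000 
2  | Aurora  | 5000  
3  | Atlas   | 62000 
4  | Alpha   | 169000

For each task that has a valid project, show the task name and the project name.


INNER JOIN keeps only tasks rows whose project_id matches an id in projects. Walk through each task:
  - task 1 (Audit): project_id=2 -> matches Aurora
  - task 2 (Optimize): project_id=NULL, no match -> dropped
  - task 3 (Document): project_id=2 -> matches Aurora
  - task 4 (Implement): project_id=4 -> matches Alpha
  - task 5 (Refactor): project_id=3 -> matches Atlas
  - task 6 (Plan): project_id=3 -> matches Atlas
  - task 7 (Setup): project_id=4 -> matches Alpha
  - task 8 (Train): project_id=4 -> matches Alpha
  - task 9 (Design): project_id=3 -> matches Atlas
So 1 of 9 rows is dropped.

SQL:
SELECT a.name, b.name AS project
FROM tasks a
INNER JOIN projects b ON a.project_id = b.id

Result:
name      | project
----------+--------
Audit     | Aurora 
Document  | Aurora 
Implement | Alpha  
Refactor  | Atlas  
Plan      | Atlas  
Setup     | Alpha  
Train     | Alpha  
Design    | Atlas  


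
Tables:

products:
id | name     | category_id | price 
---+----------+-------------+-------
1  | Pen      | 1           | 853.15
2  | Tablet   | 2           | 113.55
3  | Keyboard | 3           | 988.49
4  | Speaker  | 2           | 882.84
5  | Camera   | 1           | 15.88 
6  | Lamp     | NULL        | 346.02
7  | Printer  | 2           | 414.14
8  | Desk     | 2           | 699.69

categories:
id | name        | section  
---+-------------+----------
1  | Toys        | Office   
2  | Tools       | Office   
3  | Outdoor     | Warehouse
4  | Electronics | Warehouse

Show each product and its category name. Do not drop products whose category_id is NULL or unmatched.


LEFT JOIN keeps every row from products (the left table); where category_id has no match in categories, the category columns become NULL. Walk through each product:
  - product 1 (Pen): category_id=1 -> matches Toys
  - product 2 (Tablet): category_id=2 -> matches Tools
  - product 3 (Keyboard): category_id=3 -> matches Outdoor
  - product 4 (Speaker): category_id=2 -> matches Tools
  - product 5 (Camera): category_id=1 -> matches Toys
  - product 6 (Lamp): category_id=NULL, no match -> kept with NULL
  - product 7 (Printer): category_id=2 -> matches Tools
  - product 8 (Desk): category_id=2 -> matches Tools
All 8 rows appear; 1 has NULL category.

SQL:
SELECT a.name, b.name AS category
FROM products a
LEFT JOIN categories b ON a.category_id = b.id

Result:
name     | category
---------+---------
Pen      | Toys    
Tablet   | Tools   
Keyboard | Outdoor 
Speaker  | Tools   
Camera   | Toys    
Lamp     | NULL    
Printer  | Tools   
Desk     | Tools   


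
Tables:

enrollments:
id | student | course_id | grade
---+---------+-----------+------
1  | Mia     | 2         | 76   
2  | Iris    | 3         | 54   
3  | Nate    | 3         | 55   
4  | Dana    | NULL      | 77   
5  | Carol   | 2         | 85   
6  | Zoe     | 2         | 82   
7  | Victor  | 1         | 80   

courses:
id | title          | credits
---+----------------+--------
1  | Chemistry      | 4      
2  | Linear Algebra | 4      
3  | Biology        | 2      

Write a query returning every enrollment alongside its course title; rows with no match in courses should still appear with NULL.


LEFT JOIN keeps every row from enrollments (the left table); where course_id has no match in courses, the course columns become NULL. Walk through each enrollment:
  - enrollment 1 (Mia): course_id=2 -> matches Linear Algebra
  - enrollment 2 (Iris): course_id=3 -> matches Biology
  - enrollment 3 (Nate): course_id=3 -> matches Biology
  - enrollment 4 (Dana): course_id=NULL, no match -> kept with NULL
  - enrollment 5 (Carol): course_id=2 -> matches Linear Algebra
  - enrollment 6 (Zoe): course_id=2 -> matches Linear Algebra
  - enrollment 7 (Victor): course_id=1 -> matches Chemistry
All 7 rows appear; 1 has NULL course.

SQL:
SELECT a.student, b.title AS course
FROM enrollments a
LEFT JOIN courses b ON a.course_id = b.id

Result:
student | course        
--------+---------------
Mia     | Linear Algebra
Iris    | Biology       
Nate    | Biology       
Dana    | NULL          
Carol   | Linear Algebra
Zoe     | Linear Algebra
Victor  | Chemistry     


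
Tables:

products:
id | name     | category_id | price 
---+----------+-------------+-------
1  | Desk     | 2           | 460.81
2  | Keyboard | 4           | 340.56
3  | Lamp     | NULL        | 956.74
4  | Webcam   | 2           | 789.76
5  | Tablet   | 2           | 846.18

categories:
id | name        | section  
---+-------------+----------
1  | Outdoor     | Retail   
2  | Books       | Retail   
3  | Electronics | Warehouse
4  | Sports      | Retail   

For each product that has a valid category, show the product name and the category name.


INNER JOIN keeps only products rows whose category_id matches an id in categories. Walk through each product:
  - product 1 (Desk): category_id=2 -> matches Books
  - product 2 (Keyboard): category_id=4 -> matches Sports
  - product 3 (Lamp): category_id=NULL, no match -> dropped
  - product 4 (Webcam): category_id=2 -> matches Books
  - product 5 (Tablet): category_id=2 -> matches Books
So 1 of 5 rows is dropped.

SQL:
SELECT a.name, b.name AS category
FROM products a
INNER JOIN categories b ON a.category_id = b.id

Result:
name     | category
---------+---------
Desk     | Books   
Keyboard | Sports  
Webcam   | Books   
Tablet   | Books   


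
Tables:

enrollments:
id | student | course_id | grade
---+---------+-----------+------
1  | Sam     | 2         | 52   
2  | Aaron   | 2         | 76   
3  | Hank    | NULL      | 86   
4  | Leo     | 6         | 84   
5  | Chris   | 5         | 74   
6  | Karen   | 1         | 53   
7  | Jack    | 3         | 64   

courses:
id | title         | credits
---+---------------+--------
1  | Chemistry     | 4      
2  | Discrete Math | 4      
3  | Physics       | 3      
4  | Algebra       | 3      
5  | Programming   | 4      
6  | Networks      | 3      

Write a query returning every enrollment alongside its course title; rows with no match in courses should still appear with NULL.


LEFT JOIN keeps every row from enrollments (the left table); where course_id has no match in courses, the course columns become NULL. Walk through each enrollment:
  - enrollment 1 (Sam): course_id=2 -> matches Discrete Math
  - enrollment 2 (Aaron): course_id=2 -> matches Discrete Math
  - enrollment 3 (Hank): course_id=NULL, no match -> kept with NULL
  - enrollment 4 (Leo): course_id=6 -> matches Networks
  - enrollment 5 (Chris): course_id=5 -> matches Programming
  - enrollment 6 (Karen): course_id=1 -> matches Chemistry
  - enrollment 7 (Jack): course_id=3 -> matches Physics
All 7 rows appear; 1 has NULL course.

SQL:
SELECT a.student, b.title AS course
FROM enrollments a
LEFT JOIN courses b ON a.course_id = b.id

Result:
student | course       
--------+--------------
Sam     | Discrete Math
Aaron   | Discrete Math
Hank    | NULL         
Leo     | Networks     
Chris   | Programming  
Karen   | Chemistry    
Jack    | Physics      


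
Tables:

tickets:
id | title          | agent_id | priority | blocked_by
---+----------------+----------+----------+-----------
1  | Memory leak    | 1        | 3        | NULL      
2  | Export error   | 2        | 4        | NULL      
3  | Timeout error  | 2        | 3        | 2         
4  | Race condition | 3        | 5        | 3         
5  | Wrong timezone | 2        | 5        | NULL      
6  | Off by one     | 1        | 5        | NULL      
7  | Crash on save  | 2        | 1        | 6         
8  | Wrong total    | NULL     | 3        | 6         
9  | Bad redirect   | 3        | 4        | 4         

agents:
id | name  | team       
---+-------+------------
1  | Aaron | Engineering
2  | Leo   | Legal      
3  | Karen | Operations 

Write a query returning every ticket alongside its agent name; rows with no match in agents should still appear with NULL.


LEFT JOIN keeps every row from tickets (the left table); where agent_id has no match in agents, the agent columns become NULL. Walk through each ticket:
  - ticket 1 (Memory leak): agent_id=1 -> matches Aaron
  - ticket 2 (Export error): agent_id=2 -> matches Leo
  - ticket 3 (Timeout error): agent_id=2 -> matches Leo
  - ticket 4 (Race condition): agent_id=3 -> matches Karen
  - ticket 5 (Wrong timezone): agent_id=2 -> matches Leo
  - ticket 6 (Off by one): agent_id=1 -> matches Aaron
  - ticket 7 (Crash on save): agent_id=2 -> matches Leo
  - ticket 8 (Wrong total): agent_id=NULL, no match -> kept with NULL
  - ticket 9 (Bad redirect): agent_id=3 -> matches Karen
All 9 rows appear; 1 has NULL agent.

SQL:
SELECT a.title, b.name AS agent
FROM tickets a
LEFT JOIN agents b ON a.agent_id = b.id

Result:
title          | agent
---------------+------
Memory leak    | Aaron
Export error   | Leo  
Timeout error  | Leo  
Race condition | Karen
Wrong timezone | Leo  
Off by one     | Aaron
Crash on save  | Leo  
Wrong total    | NULL 
Bad redirect   | Karen


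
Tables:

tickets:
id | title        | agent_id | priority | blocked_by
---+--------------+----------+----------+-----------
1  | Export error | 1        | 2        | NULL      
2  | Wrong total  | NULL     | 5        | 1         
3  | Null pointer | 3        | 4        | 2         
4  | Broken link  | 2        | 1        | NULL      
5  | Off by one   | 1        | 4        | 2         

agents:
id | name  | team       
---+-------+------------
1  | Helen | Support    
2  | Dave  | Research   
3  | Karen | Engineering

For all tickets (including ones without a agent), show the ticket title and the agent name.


LEFT JOIN keeps every row from tickets (the left table); where agent_id has no match in agents, the agent columns become NULL. Walk through each ticket:
  - ticket 1 (Export error): agent_id=1 -> matches Helen
  - ticket 2 (Wrong total): agent_id=NULL, no match -> kept with NULL
  - ticket 3 (Null pointer): agent_id=3 -> matches Karen
  - ticket 4 (Broken link): agent_id=2 -> matches Dave
  - ticket 5 (Off by one): agent_id=1 -> matches Helen
All 5 rows appear; 1 has NULL agent.

SQL:
SELECT a.title, b.name AS agent
FROM tickets a
LEFT JOIN agents b ON a.agent_id = b.id

Result:
title        | agent
-------------+------
Export error | Helen
Wrong total  | NULL 
Null pointer | Karen
Broken link  | Dave 
Off by one   | Helen


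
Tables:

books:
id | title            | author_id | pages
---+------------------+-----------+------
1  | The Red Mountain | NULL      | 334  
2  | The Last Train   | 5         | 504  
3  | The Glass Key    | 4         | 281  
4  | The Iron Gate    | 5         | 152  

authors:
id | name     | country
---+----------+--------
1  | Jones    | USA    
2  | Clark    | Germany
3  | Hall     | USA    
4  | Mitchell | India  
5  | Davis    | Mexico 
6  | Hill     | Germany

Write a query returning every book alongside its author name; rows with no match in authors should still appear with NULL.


LEFT JOIN keeps every row from books (the left table); where author_id has no match in authors, the author columns become NULL. Walk through each book:
  - book 1 (The Red Mountain): author_id=NULL, no match -> kept with NULL
  - book 2 (The Last Train): author_id=5 -> matches Davis
  - book 3 (The Glass Key): author_id=4 -> matches Mitchell
  - book 4 (The Iron Gate): author_id=5 -> matches Davis
All 4 rows appear; 1 has NULL author.

SQL:
SELECT a.title, b.name AS author
FROM books a
LEFT JOIN authors b ON a.author_id = b.id

Result:
title            | author  
-----------------+---------
The Red Mountain | NULL    
The Last Train   | Davis   
The Glass Key    | Mitchell
The Iron Gate    | Davis   


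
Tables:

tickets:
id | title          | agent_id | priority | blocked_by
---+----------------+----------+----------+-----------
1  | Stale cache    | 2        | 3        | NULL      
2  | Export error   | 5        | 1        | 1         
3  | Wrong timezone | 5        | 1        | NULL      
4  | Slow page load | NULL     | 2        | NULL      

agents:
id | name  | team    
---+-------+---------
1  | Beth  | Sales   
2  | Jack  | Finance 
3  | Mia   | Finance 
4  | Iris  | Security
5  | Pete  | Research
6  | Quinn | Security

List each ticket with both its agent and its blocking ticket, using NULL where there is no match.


Two LEFT JOINs from the same base table tickets: one to agents via agent_id, one to tickets itself via blocked_by. Both are LEFT so every ticket is preserved.
Match against agents:
  - ticket 1 (Stale cache): agent_id=2 -> matches Jack
  - ticket 2 (Export error): agent_id=5 -> matches Pete
  - ticket 3 (Wrong timezone): agent_id=5 -> matches Pete
  - ticket 4 (Slow page load): agent_id=NULL, no match -> kept with NULL
Match against tickets (self):
  - ticket 1 (Stale cache): blocked_by=NULL -> NULL
  - ticket 2 (Export error): blocked_by=1 -> Stale cache
  - ticket 3 (Wrong timezone): blocked_by=NULL -> NULL
  - ticket 4 (Slow page load): blocked_by=NULL -> NULL

SQL:
SELECT a.title, b.name AS agent, c.title AS blocked_by
FROM tickets a
LEFT JOIN agents b ON a.agent_id = b.id
LEFT JOIN tickets c ON a.blocked_by = c.id

Result:
title          | agent | blocked_by 
---------------+-------+------------
Stale cache    | Jack  | NULL       
Export error   | Pete  | Stale cache
Wrong timezone | Pete  | NULL       
Slow page load | NULL  | NULL       


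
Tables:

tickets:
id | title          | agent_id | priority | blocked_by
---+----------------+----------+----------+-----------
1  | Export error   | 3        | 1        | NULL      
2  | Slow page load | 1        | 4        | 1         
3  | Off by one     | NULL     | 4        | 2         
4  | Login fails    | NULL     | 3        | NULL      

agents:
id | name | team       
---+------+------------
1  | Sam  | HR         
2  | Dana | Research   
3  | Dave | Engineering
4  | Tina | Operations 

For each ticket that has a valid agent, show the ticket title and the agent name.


INNER JOIN keeps only tickets rows whose agent_id matches an id in agents. Walk through each ticket:
  - ticket 1 (Export error): agent_id=3 -> matches Dave
  - ticket 2 (Slow page load): agent_id=1 -> matches Sam
  - ticket 3 (Off by one): agent_id=NULL, no match -> dropped
  - ticket 4 (Login fails): agent_id=NULL, no match -> dropped
So 2 of 4 rows are dropped.

SQL:
SELECT a.title, b.name AS agent
FROM tickets a
INNER JOIN agents b ON a.agent_id = b.id

Result:
title          | agent
---------------+------
Export error   | Dave 
Slow page load | Sam  


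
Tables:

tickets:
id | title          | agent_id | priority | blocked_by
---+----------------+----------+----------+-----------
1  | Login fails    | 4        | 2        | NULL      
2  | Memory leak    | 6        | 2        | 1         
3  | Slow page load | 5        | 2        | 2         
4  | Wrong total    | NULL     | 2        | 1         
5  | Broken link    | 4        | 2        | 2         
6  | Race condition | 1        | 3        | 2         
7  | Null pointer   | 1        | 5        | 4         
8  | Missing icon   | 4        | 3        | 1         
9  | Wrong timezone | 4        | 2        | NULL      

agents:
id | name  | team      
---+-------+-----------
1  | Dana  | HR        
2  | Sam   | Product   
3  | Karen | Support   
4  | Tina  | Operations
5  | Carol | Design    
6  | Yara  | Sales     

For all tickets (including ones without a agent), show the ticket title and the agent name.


LEFT JOIN keeps every row from tickets (the left table); where agent_id has no match in agents, the agent columns become NULL. Walk through each ticket:
  - ticket 1 (Login fails): agent_id=4 -> matches Tina
  - ticket 2 (Memory leak): agent_id=6 -> matches Yara
  - ticket 3 (Slow page load): agent_id=5 -> matches Carol
  - ticket 4 (Wrong total): agent_id=NULL, no match -> kept with NULL
  - ticket 5 (Broken link): agent_id=4 -> matches Tina
  - ticket 6 (Race condition): agent_id=1 -> matches Dana
  - ticket 7 (Null pointer): agent_id=1 -> matches Dana
  - ticket 8 (Missing icon): agent_id=4 -> matches Tina
  - ticket 9 (Wrong timezone): agent_id=4 -> matches Tina
All 9 rows appear; 1 has NULL agent.

SQL:
SELECT a.title, b.name AS agent
FROM tickets a
LEFT JOIN agents b ON a.agent_id = b.id

Result:
title          | agent
---------------+------
Login fails    | Tina 
Memory leak    | Yara 
Slow page load | Carol
Wrong total    | NULL 
Broken link    | Tina 
Race condition | Dana 
Null pointer   | Dana 
Missing icon   | Tina 
Wrong timezone | Tina 


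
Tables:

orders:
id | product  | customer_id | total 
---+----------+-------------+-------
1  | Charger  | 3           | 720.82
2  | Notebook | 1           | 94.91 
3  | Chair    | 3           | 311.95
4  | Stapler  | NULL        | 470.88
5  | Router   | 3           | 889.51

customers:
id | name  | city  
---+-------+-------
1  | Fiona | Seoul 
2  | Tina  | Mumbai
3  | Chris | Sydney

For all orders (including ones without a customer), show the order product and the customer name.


LEFT JOIN keeps every row from orders (the left table); where customer_id has no match in customers, the customer columns become NULL. Walk through each order:
  - order 1 (Charger): customer_id=3 -> matches Chris
  - order 2 (Notebook): customer_id=1 -> matches Fiona
  - order 3 (Chair): customer_id=3 -> matches Chris
  - order 4 (Stapler): customer_id=NULL, no match -> kept with NULL
  - order 5 (Router): customer_id=3 -> matches Chris
All 5 rows appear; 1 has NULL customer.

SQL:
SELECT a.product, b.name AS customer
FROM orders a
LEFT JOIN customers b ON a.customer_id = b.id

Result:
product  | customer
---------+---------
Charger  | Chris   
Notebook | Fiona   
Chair    | Chris   
Stapler  | NULL    
Router   | Chris   


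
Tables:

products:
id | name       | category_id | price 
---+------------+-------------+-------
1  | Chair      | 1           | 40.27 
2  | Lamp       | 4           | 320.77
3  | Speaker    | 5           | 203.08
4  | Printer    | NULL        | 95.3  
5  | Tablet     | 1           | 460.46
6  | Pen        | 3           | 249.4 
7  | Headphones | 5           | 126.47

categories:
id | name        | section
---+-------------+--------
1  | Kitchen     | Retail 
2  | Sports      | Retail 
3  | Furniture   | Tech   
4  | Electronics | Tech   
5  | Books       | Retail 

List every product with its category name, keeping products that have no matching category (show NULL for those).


LEFT JOIN keeps every row from products (the left table); where category_id has no match in categories, the category columns become NULL. Walk through each product:
  - product 1 (Chair): category_id=1 -> matches Kitchen
  - product 2 (Lamp): category_id=4 -> matches Electronics
  - product 3 (Speaker): category_id=5 -> matches Books
  - product 4 (Printer): category_id=NULL, no match -> kept with NULL
  - product 5 (Tablet): category_id=1 -> matches Kitchen
  - product 6 (Pen): category_id=3 -> matches Furniture
  - product 7 (Headphones): category_id=5 -> matches Books
All 7 rows appear; 1 has NULL category.

SQL:
SELECT a.name, b.name AS category
FROM products a
LEFT JOIN categories b ON a.category_id = b.id

Result:
name       | category   
-----------+------------
Chair      | Kitchen    
Lamp       | Electronics
Speaker    | Books      
Printer    | NULL       
Tablet     | Kitchen    
Pen        | Furniture  
Headphones | Books      


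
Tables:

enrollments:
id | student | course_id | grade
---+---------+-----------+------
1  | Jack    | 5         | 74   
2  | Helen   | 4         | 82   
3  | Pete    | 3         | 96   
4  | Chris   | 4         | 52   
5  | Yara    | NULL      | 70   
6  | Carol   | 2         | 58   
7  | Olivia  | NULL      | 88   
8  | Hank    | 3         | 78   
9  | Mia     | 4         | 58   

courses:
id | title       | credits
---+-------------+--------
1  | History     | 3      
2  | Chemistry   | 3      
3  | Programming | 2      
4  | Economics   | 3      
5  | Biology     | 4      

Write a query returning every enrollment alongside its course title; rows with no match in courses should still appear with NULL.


LEFT JOIN keeps every row from enrollments (the left table); where course_id has no match in courses, the course columns become NULL. Walk through each enrollment:
  - enrollment 1 (Jack): course_id=5 -> matches Biology
  - enrollment 2 (Helen): course_id=4 -> matches Economics
  - enrollment 3 (Pete): course_id=3 -> matches Programming
  - enrollment 4 (Chris): course_id=4 -> matches Economics
  - enrollment 5 (Yara): course_id=NULL, no match -> kept with NULL
  - enrollment 6 (Carol): course_id=2 -> matches Chemistry
  - enrollment 7 (Olivia): course_id=NULL, no match -> kept with NULL
  - enrollment 8 (Hank): course_id=3 -> matches Programming
  - enrollment 9 (Mia): course_id=4 -> matches Economics
All 9 rows appear; 2 have NULL course.

SQL:
SELECT a.student, b.title AS course
FROM enrollments a
LEFT JOIN courses b ON a.course_id = b.id

Result:
student | course     
--------+------------
Jack    | Biology    
Helen   | Economics  
Pete    | Programming
Chris   | Economics  
Yara    | NULL       
Carol   | Chemistry  
Olivia  | NULL       
Hank    | Programming
Mia     | Economics  


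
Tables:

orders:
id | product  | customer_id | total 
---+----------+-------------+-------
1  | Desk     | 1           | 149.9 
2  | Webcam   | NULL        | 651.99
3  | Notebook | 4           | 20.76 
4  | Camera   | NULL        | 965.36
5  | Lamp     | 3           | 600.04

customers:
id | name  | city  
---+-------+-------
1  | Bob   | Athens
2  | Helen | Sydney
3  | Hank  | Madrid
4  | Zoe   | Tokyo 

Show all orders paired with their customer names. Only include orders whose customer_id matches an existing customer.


INNER JOIN keeps only orders rows whose customer_id matches an id in customers. Walk through each order:
  - order 1 (Desk): customer_id=1 -> matches Bob
  - order 2 (Webcam): customer_id=NULL, no match -> dropped
  - order 3 (Notebook): customer_id=4 -> matches Zoe
  - order 4 (Camera): customer_id=NULL, no match -> dropped
  - order 5 (Lamp): customer_id=3 -> matches Hank
So 2 of 5 rows are dropped.

SQL:
SELECT a.product, b.name AS customer
FROM orders a
INNER JOIN customers b ON a.customer_id = b.id

Result:
product  | customer
---------+---------
Desk     | Bob     
Notebook | Zoe     
Lamp     | Hank    


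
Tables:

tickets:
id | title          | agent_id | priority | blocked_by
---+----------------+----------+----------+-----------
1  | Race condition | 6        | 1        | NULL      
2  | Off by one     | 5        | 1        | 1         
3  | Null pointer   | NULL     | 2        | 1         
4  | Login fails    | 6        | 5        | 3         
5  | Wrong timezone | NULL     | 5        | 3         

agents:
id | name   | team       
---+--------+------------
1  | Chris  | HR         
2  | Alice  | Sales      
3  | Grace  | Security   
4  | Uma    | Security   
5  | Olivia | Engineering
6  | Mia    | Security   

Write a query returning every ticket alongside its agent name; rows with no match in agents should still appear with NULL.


LEFT JOIN keeps every row from tickets (the left table); where agent_id has no match in agents, the agent columns become NULL. Walk through each ticket:
  - ticket 1 (Race condition): agent_id=6 -> matches Mia
  - ticket 2 (Off by one): agent_id=5 -> matches Olivia
  - ticket 3 (Null pointer): agent_id=NULL, no match -> kept with NULL
  - ticket 4 (Login fails): agent_id=6 -> matches Mia
  - ticket 5 (Wrong timezone): agent_id=NULL, no match -> kept with NULL
All 5 rows appear; 2 have NULL agent.

SQL:
SELECT a.title, b.name AS agent
FROM tickets a
LEFT JOIN agents b ON a.agent_id = b.id

Result:
title          | agent 
---------------+-------
Race condition | Mia   
Off by one     | Olivia
Null pointer   | NULL  
Login fails    | Mia   
Wrong timezone | NULL  


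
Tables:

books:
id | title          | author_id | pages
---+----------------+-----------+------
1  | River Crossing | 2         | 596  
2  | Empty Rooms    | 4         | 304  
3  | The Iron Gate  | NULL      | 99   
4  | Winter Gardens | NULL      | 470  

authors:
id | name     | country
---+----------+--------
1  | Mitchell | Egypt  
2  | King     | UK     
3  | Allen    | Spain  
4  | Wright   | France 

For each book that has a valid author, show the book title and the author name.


INNER JOIN keeps only books rows whose author_id matches an id in authors. Walk through each book:
  - book 1 (River Crossing): author_id=2 -> matches King
  - book 2 (Empty Rooms): author_id=4 -> matches Wright
  - book 3 (The Iron Gate): author_id=NULL, no match -> dropped
  - book 4 (Winter Gardens): author_id=NULL, no match -> dropped
So 2 of 4 rows are dropped.

SQL:
SELECT a.title, b.name AS author
FROM books a
INNER JOIN authors b ON a.author_id = b.id

Result:
title          | author
---------------+-------
River Crossing | King  
Empty Rooms    | Wright


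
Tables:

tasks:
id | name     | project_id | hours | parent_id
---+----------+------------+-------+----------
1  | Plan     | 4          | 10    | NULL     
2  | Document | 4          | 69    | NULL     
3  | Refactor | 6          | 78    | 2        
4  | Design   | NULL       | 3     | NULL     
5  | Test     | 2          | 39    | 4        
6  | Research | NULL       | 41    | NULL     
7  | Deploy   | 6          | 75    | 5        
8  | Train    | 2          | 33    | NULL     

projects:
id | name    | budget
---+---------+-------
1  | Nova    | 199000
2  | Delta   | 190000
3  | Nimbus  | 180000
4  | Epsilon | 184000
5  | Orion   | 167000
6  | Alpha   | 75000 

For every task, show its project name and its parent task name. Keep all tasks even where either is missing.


Two LEFT JOINs from the same base table tasks: one to projects via project_id, one to tasks itself via parent_id. Both are LEFT so every task is preserved.
Match against projects:
  - task 1 (Plan): project_id=4 -> matches Epsilon
  - task 2 (Document): project_id=4 -> matches Epsilon
  - task 3 (Refactor): project_id=6 -> matches Alpha
  - task 4 (Design): project_id=NULL, no match -> kept with NULL
  - task 5 (Test): project_id=2 -> matches Delta
  - task 6 (Research): project_id=NULL, no match -> kept with NULL
  - task 7 (Deploy): project_id=6 -> matches Alpha
  - task 8 (Train): project_id=2 -> matches Delta
Match against tasks (self):
  - task 1 (Plan): parent_id=NULL -> NULL
  - task 2 (Document): parent_id=NULL -> NULL
  - task 3 (Refactor): parent_id=2 -> Document
  - task 4 (Design): parent_id=NULL -> NULL
  - task 5 (Test): parent_id=4 -> Design
  - task 6 (Research): parent_id=NULL -> NULL
  - task 7 (Deploy): parent_id=5 -> Test
  - task 8 (Train): parent_id=NULL -> NULL

SQL:
SELECT a.name, b.name AS project, c.name AS parent
FROM tasks a
LEFT JOIN projects b ON a.project_id = b.id
LEFT JOIN tasks c ON a.parent_id = c.id

Result:
name     | project | parent  
---------+---------+---------
Plan     | Epsilon | NULL    
Document | Epsilon | NULL    
Refactor | Alpha   | Document
Design   | NULL    | NULL    
Test     | Delta   | Design  
Research | NULL    | NULL    
Deploy   | Alpha   | Test    
Train    | Delta   | NULL    
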